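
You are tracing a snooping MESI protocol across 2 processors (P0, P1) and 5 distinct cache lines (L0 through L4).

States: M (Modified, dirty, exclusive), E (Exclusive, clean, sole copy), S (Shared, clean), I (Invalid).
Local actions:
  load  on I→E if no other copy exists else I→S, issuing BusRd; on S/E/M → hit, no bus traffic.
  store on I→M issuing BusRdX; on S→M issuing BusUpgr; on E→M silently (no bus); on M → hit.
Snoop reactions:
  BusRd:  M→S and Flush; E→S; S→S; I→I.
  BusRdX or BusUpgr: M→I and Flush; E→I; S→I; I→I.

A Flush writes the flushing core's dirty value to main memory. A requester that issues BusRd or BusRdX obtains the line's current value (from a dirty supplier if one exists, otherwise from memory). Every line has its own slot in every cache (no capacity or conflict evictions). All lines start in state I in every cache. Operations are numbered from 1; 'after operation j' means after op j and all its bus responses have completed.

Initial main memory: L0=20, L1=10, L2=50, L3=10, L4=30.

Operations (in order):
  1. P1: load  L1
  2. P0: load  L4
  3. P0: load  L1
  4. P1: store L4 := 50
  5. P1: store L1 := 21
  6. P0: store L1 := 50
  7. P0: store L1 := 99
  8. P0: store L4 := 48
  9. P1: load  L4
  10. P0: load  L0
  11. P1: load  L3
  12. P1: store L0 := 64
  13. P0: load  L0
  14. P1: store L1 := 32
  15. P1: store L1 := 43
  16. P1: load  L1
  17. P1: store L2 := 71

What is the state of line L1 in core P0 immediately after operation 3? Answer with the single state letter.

1. P1: load  L1  bus=[BusRd]  L1: P0=I P1=E  mem[L1]=10
2. P0: load  L4  bus=[BusRd]  L4: P0=E P1=I  mem[L4]=30
3. P0: load  L1  bus=[BusRd]  L1: P0=S P1=S  mem[L1]=10
4. P1: store L4 := 50  bus=[BusRdX]  L4: P0=I P1=M  mem[L4]=30
5. P1: store L1 := 21  bus=[BusUpgr]  L1: P0=I P1=M  mem[L1]=10
6. P0: store L1 := 50  bus=[BusRdX,Flush]  L1: P0=M P1=I  mem[L1]=21
7. P0: store L1 := 99  bus=[-]  L1: P0=M P1=I  mem[L1]=21
8. P0: store L4 := 48  bus=[BusRdX,Flush]  L4: P0=M P1=I  mem[L4]=50
9. P1: load  L4  bus=[BusRd,Flush]  L4: P0=S P1=S  mem[L4]=48
10. P0: load  L0  bus=[BusRd]  L0: P0=E P1=I  mem[L0]=20
11. P1: load  L3  bus=[BusRd]  L3: P0=I P1=E  mem[L3]=10
12. P1: store L0 := 64  bus=[BusRdX]  L0: P0=I P1=M  mem[L0]=20
13. P0: load  L0  bus=[BusRd,Flush]  L0: P0=S P1=S  mem[L0]=64
14. P1: store L1 := 32  bus=[BusRdX,Flush]  L1: P0=I P1=M  mem[L1]=99
15. P1: store L1 := 43  bus=[-]  L1: P0=I P1=M  mem[L1]=99
16. P1: load  L1  bus=[-]  L1: P0=I P1=M  mem[L1]=99
17. P1: store L2 := 71  bus=[BusRdX]  L2: P0=I P1=M  mem[L2]=50

state = S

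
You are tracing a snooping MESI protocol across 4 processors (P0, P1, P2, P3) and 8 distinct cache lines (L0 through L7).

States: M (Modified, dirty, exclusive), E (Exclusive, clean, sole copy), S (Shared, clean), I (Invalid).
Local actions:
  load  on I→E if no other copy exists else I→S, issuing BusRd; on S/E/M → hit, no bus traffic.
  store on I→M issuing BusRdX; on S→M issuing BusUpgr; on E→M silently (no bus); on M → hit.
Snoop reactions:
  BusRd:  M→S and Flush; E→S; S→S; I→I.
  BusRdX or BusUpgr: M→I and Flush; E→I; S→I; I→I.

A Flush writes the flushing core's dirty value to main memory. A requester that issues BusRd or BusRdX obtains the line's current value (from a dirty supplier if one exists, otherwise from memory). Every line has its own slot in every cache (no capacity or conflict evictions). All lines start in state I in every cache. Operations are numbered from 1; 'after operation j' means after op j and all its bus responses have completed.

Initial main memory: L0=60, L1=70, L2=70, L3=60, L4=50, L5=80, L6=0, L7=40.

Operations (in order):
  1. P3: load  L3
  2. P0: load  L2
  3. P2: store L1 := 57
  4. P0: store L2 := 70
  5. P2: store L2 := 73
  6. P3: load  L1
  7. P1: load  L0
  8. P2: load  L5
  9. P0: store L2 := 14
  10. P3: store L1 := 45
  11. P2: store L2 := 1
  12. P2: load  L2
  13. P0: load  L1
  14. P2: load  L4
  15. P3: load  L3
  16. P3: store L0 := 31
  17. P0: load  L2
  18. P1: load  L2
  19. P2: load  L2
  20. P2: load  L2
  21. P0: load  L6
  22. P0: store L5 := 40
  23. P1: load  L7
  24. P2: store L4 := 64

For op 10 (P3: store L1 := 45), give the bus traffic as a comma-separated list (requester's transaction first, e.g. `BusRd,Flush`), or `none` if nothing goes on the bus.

[1] P3: load  L3 | P0:I, P1:I, P2:I, P3:E(60) | bus: BusRd
[2] P0: load  L2 | P0:E(70), P1:I, P2:I, P3:I | bus: BusRd
[3] P2: store L1 := 57 | P0:I, P1:I, P2:M(57), P3:I | bus: BusRdX
[4] P0: store L2 := 70 | P0:M(70), P1:I, P2:I, P3:I | bus: none
[5] P2: store L2 := 73 | P0:I, P1:I, P2:M(73), P3:I | bus: BusRdX,Flush
[6] P3: load  L1 | P0:I, P1:I, P2:S(57), P3:S(57) | bus: BusRd,Flush
[7] P1: load  L0 | P0:I, P1:E(60), P2:I, P3:I | bus: BusRd
[8] P2: load  L5 | P0:I, P1:I, P2:E(80), P3:I | bus: BusRd
[9] P0: store L2 := 14 | P0:M(14), P1:I, P2:I, P3:I | bus: BusRdX,Flush
[10] P3: store L1 := 45 | P0:I, P1:I, P2:I, P3:M(45) | bus: BusUpgr
[11] P2: store L2 := 1 | P0:I, P1:I, P2:M(1), P3:I | bus: BusRdX,Flush
[12] P2: load  L2 | P0:I, P1:I, P2:M(1), P3:I | bus: none
[13] P0: load  L1 | P0:S(45), P1:I, P2:I, P3:S(45) | bus: BusRd,Flush
[14] P2: load  L4 | P0:I, P1:I, P2:E(50), P3:I | bus: BusRd
[15] P3: load  L3 | P0:I, P1:I, P2:I, P3:E(60) | bus: none
[16] P3: store L0 := 31 | P0:I, P1:I, P2:I, P3:M(31) | bus: BusRdX
[17] P0: load  L2 | P0:S(1), P1:I, P2:S(1), P3:I | bus: BusRd,Flush
[18] P1: load  L2 | P0:S(1), P1:S(1), P2:S(1), P3:I | bus: BusRd
[19] P2: load  L2 | P0:S(1), P1:S(1), P2:S(1), P3:I | bus: none
[20] P2: load  L2 | P0:S(1), P1:S(1), P2:S(1), P3:I | bus: none
[21] P0: load  L6 | P0:E(0), P1:I, P2:I, P3:I | bus: BusRd
[22] P0: store L5 := 40 | P0:M(40), P1:I, P2:I, P3:I | bus: BusRdX
[23] P1: load  L7 | P0:I, P1:E(40), P2:I, P3:I | bus: BusRd
[24] P2: store L4 := 64 | P0:I, P1:I, P2:M(64), P3:I | bus: none

bus = BusUpgr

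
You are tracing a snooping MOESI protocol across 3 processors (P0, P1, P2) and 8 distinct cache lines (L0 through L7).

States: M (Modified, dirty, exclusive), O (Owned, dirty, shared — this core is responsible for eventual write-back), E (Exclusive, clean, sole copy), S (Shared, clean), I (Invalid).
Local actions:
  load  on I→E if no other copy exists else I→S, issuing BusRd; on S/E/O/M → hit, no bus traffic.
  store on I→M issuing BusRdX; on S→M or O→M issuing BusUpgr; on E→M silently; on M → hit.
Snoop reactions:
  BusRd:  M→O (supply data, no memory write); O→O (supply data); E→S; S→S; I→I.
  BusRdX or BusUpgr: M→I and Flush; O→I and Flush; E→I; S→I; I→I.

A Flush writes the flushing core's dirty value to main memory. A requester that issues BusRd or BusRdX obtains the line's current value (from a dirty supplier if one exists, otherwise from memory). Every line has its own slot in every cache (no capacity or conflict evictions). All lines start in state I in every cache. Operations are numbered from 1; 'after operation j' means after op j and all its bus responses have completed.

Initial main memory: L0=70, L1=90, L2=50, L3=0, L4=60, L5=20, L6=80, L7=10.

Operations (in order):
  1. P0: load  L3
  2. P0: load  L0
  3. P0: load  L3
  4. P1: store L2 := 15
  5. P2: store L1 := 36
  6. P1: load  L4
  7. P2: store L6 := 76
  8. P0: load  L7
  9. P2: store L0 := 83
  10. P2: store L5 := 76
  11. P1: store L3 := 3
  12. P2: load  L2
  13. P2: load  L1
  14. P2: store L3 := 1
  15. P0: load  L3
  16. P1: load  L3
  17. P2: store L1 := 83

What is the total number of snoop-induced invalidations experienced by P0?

invalidations = 2

[1] P0: load  L3 | P0:E(0), P1:I, P2:I | bus: BusRd
[2] P0: load  L0 | P0:E(70), P1:I, P2:I | bus: BusRd
[3] P0: load  L3 | P0:E(0), P1:I, P2:I | bus: none
[4] P1: store L2 := 15 | P0:I, P1:M(15), P2:I | bus: BusRdX
[5] P2: store L1 := 36 | P0:I, P1:I, P2:M(36) | bus: BusRdX
[6] P1: load  L4 | P0:I, P1:E(60), P2:I | bus: BusRd
[7] P2: store L6 := 76 | P0:I, P1:I, P2:M(76) | bus: BusRdX
[8] P0: load  L7 | P0:E(10), P1:I, P2:I | bus: BusRd
[9] P2: store L0 := 83 | P0:I, P1:I, P2:M(83) | bus: BusRdX
[10] P2: store L5 := 76 | P0:I, P1:I, P2:M(76) | bus: BusRdX
[11] P1: store L3 := 3 | P0:I, P1:M(3), P2:I | bus: BusRdX
[12] P2: load  L2 | P0:I, P1:O(15), P2:S(15) | bus: BusRd
[13] P2: load  L1 | P0:I, P1:I, P2:M(36) | bus: none
[14] P2: store L3 := 1 | P0:I, P1:I, P2:M(1) | bus: BusRdX,Flush
[15] P0: load  L3 | P0:S(1), P1:I, P2:O(1) | bus: BusRd
[16] P1: load  L3 | P0:S(1), P1:S(1), P2:O(1) | bus: BusRd
[17] P2: store L1 := 83 | P0:I, P1:I, P2:M(83) | bus: none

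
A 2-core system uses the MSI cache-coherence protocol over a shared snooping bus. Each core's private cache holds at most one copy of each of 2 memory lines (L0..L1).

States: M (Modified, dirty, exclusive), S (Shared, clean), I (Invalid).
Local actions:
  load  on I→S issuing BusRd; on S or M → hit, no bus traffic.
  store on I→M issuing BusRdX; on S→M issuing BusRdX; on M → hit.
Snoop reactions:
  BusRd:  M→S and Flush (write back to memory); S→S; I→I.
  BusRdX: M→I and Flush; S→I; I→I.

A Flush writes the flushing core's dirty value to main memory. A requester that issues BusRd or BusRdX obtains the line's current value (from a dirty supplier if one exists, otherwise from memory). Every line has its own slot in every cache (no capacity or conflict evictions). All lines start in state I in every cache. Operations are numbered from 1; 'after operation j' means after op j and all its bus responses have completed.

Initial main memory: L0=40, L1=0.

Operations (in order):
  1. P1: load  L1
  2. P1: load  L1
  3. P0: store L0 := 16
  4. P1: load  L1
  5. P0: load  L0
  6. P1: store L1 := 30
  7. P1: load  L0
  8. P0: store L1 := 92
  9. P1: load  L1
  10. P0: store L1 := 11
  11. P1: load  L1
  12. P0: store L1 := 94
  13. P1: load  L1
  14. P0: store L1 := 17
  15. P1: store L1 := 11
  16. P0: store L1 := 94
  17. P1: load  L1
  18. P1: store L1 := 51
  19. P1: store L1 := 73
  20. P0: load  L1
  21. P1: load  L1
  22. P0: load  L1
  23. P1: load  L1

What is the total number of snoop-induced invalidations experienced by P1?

[1] P1: load  L1 | P0:I, P1:S(0) | bus: BusRd
[2] P1: load  L1 | P0:I, P1:S(0) | bus: none
[3] P0: store L0 := 16 | P0:M(16), P1:I | bus: BusRdX
[4] P1: load  L1 | P0:I, P1:S(0) | bus: none
[5] P0: load  L0 | P0:M(16), P1:I | bus: none
[6] P1: store L1 := 30 | P0:I, P1:M(30) | bus: BusRdX
[7] P1: load  L0 | P0:S(16), P1:S(16) | bus: BusRd,Flush
[8] P0: store L1 := 92 | P0:M(92), P1:I | bus: BusRdX,Flush
[9] P1: load  L1 | P0:S(92), P1:S(92) | bus: BusRd,Flush
[10] P0: store L1 := 11 | P0:M(11), P1:I | bus: BusRdX
[11] P1: load  L1 | P0:S(11), P1:S(11) | bus: BusRd,Flush
[12] P0: store L1 := 94 | P0:M(94), P1:I | bus: BusRdX
[13] P1: load  L1 | P0:S(94), P1:S(94) | bus: BusRd,Flush
[14] P0: store L1 := 17 | P0:M(17), P1:I | bus: BusRdX
[15] P1: store L1 := 11 | P0:I, P1:M(11) | bus: BusRdX,Flush
[16] P0: store L1 := 94 | P0:M(94), P1:I | bus: BusRdX,Flush
[17] P1: load  L1 | P0:S(94), P1:S(94) | bus: BusRd,Flush
[18] P1: store L1 := 51 | P0:I, P1:M(51) | bus: BusRdX
[19] P1: store L1 := 73 | P0:I, P1:M(73) | bus: none
[20] P0: load  L1 | P0:S(73), P1:S(73) | bus: BusRd,Flush
[21] P1: load  L1 | P0:S(73), P1:S(73) | bus: none
[22] P0: load  L1 | P0:S(73), P1:S(73) | bus: none
[23] P1: load  L1 | P0:S(73), P1:S(73) | bus: none

invalidations = 5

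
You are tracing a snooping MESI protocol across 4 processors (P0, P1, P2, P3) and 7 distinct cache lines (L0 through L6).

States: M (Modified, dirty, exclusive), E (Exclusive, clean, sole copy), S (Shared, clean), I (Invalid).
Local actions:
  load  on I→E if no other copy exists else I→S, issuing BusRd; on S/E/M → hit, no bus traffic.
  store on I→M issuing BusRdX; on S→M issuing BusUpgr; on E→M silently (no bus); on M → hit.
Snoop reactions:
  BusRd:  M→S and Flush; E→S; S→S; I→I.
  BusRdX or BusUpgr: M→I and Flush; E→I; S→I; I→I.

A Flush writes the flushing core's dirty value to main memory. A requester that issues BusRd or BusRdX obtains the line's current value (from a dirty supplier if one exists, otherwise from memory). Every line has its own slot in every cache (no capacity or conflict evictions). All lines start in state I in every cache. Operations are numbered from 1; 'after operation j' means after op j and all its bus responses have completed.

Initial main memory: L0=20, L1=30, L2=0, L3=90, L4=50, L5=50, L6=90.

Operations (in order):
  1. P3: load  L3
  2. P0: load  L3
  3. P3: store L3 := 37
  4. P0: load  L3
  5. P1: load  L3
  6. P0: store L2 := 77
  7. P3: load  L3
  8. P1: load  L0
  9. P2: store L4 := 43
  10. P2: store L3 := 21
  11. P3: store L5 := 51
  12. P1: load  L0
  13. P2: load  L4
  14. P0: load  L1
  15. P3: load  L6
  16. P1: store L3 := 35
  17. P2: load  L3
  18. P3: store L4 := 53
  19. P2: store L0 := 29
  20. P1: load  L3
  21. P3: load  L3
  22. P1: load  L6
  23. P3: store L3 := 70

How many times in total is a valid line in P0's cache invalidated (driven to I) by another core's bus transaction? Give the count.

1. P3: load  L3  bus=[BusRd]  L3: P0=I P1=I P2=I P3=E  mem[L3]=90
2. P0: load  L3  bus=[BusRd]  L3: P0=S P1=I P2=I P3=S  mem[L3]=90
3. P3: store L3 := 37  bus=[BusUpgr]  L3: P0=I P1=I P2=I P3=M  mem[L3]=90
4. P0: load  L3  bus=[BusRd,Flush]  L3: P0=S P1=I P2=I P3=S  mem[L3]=37
5. P1: load  L3  bus=[BusRd]  L3: P0=S P1=S P2=I P3=S  mem[L3]=37
6. P0: store L2 := 77  bus=[BusRdX]  L2: P0=M P1=I P2=I P3=I  mem[L2]=0
7. P3: load  L3  bus=[-]  L3: P0=S P1=S P2=I P3=S  mem[L3]=37
8. P1: load  L0  bus=[BusRd]  L0: P0=I P1=E P2=I P3=I  mem[L0]=20
9. P2: store L4 := 43  bus=[BusRdX]  L4: P0=I P1=I P2=M P3=I  mem[L4]=50
10. P2: store L3 := 21  bus=[BusRdX]  L3: P0=I P1=I P2=M P3=I  mem[L3]=37
11. P3: store L5 := 51  bus=[BusRdX]  L5: P0=I P1=I P2=I P3=M  mem[L5]=50
12. P1: load  L0  bus=[-]  L0: P0=I P1=E P2=I P3=I  mem[L0]=20
13. P2: load  L4  bus=[-]  L4: P0=I P1=I P2=M P3=I  mem[L4]=50
14. P0: load  L1  bus=[BusRd]  L1: P0=E P1=I P2=I P3=I  mem[L1]=30
15. P3: load  L6  bus=[BusRd]  L6: P0=I P1=I P2=I P3=E  mem[L6]=90
16. P1: store L3 := 35  bus=[BusRdX,Flush]  L3: P0=I P1=M P2=I P3=I  mem[L3]=21
17. P2: load  L3  bus=[BusRd,Flush]  L3: P0=I P1=S P2=S P3=I  mem[L3]=35
18. P3: store L4 := 53  bus=[BusRdX,Flush]  L4: P0=I P1=I P2=I P3=M  mem[L4]=43
19. P2: store L0 := 29  bus=[BusRdX]  L0: P0=I P1=I P2=M P3=I  mem[L0]=20
20. P1: load  L3  bus=[-]  L3: P0=I P1=S P2=S P3=I  mem[L3]=35
21. P3: load  L3  bus=[BusRd]  L3: P0=I P1=S P2=S P3=S  mem[L3]=35
22. P1: load  L6  bus=[BusRd]  L6: P0=I P1=S P2=I P3=S  mem[L6]=90
23. P3: store L3 := 70  bus=[BusUpgr]  L3: P0=I P1=I P2=I P3=M  mem[L3]=35

invalidations = 2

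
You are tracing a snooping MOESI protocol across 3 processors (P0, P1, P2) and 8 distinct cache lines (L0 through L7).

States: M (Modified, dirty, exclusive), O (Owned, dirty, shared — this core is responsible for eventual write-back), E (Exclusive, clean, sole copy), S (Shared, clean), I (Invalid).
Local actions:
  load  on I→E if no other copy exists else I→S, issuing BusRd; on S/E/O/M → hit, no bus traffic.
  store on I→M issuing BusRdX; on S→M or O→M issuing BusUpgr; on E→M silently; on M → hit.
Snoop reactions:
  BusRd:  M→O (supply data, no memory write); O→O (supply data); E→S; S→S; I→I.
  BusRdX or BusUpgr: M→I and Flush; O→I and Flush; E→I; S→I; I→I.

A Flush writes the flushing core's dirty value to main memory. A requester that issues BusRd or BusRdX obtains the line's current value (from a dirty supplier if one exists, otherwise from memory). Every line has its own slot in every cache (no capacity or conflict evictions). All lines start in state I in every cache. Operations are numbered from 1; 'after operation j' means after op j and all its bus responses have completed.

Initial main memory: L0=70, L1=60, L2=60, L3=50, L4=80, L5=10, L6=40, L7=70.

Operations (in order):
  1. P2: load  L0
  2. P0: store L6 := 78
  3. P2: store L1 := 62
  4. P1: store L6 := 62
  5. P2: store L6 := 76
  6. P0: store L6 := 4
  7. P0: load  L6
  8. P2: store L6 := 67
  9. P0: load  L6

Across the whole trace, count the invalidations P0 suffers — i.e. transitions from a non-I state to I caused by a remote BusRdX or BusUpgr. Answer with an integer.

  op1 P2: load  L0 → I/I/E on L0; bus BusRd; mem=70
  op2 P0: store L6 := 78 → M/I/I on L6; bus BusRdX; mem=40
  op3 P2: store L1 := 62 → I/I/M on L1; bus BusRdX; mem=60
  op4 P1: store L6 := 62 → I/M/I on L6; bus BusRdX Flush; mem=78
  op5 P2: store L6 := 76 → I/I/M on L6; bus BusRdX Flush; mem=62
  op6 P0: store L6 := 4 → M/I/I on L6; bus BusRdX Flush; mem=76
  op7 P0: load  L6 → M/I/I on L6; bus (none); mem=76
  op8 P2: store L6 := 67 → I/I/M on L6; bus BusRdX Flush; mem=4
  op9 P0: load  L6 → S/I/O on L6; bus BusRd; mem=4

invalidations = 2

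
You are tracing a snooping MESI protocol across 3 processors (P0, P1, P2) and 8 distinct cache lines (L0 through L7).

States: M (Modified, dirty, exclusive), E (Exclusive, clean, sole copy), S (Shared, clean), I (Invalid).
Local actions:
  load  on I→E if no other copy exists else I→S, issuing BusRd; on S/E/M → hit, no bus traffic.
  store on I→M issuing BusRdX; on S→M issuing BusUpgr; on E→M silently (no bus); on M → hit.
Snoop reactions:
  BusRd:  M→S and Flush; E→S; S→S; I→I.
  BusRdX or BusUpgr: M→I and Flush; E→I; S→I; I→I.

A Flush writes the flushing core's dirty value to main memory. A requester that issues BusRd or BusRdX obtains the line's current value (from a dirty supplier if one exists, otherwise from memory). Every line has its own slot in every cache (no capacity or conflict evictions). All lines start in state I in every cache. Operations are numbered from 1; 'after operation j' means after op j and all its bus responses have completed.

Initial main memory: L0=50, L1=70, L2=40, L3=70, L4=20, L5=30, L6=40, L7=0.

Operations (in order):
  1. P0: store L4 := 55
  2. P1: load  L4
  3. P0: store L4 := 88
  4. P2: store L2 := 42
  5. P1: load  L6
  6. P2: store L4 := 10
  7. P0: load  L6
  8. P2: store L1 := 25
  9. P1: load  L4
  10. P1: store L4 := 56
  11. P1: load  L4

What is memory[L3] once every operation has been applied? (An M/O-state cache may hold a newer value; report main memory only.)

memory[L3] = 70

[1] P0: store L4 := 55 | P0:M(55), P1:I, P2:I | bus: BusRdX
[2] P1: load  L4 | P0:S(55), P1:S(55), P2:I | bus: BusRd,Flush
[3] P0: store L4 := 88 | P0:M(88), P1:I, P2:I | bus: BusUpgr
[4] P2: store L2 := 42 | P0:I, P1:I, P2:M(42) | bus: BusRdX
[5] P1: load  L6 | P0:I, P1:E(40), P2:I | bus: BusRd
[6] P2: store L4 := 10 | P0:I, P1:I, P2:M(10) | bus: BusRdX,Flush
[7] P0: load  L6 | P0:S(40), P1:S(40), P2:I | bus: BusRd
[8] P2: store L1 := 25 | P0:I, P1:I, P2:M(25) | bus: BusRdX
[9] P1: load  L4 | P0:I, P1:S(10), P2:S(10) | bus: BusRd,Flush
[10] P1: store L4 := 56 | P0:I, P1:M(56), P2:I | bus: BusUpgr
[11] P1: load  L4 | P0:I, P1:M(56), P2:I | bus: none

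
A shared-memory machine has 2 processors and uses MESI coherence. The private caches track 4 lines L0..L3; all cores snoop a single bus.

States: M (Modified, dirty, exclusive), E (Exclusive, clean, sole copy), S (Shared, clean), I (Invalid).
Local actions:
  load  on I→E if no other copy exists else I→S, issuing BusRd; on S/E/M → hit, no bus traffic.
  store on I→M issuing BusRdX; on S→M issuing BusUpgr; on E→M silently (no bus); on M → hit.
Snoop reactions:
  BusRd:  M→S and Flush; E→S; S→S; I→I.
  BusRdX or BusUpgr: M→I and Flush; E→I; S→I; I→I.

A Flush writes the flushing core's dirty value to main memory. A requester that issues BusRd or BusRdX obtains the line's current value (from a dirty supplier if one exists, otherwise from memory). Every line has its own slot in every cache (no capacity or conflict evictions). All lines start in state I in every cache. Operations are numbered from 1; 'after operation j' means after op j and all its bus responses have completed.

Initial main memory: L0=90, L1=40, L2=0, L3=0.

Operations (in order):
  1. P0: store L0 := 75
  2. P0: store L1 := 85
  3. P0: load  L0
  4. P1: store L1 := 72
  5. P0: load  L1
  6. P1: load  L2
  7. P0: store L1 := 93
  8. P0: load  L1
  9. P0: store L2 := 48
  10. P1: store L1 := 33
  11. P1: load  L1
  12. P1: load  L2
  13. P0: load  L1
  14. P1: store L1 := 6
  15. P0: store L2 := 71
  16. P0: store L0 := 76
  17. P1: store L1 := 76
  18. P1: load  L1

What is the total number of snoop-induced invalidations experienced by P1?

step 1: P0: store L0 := 75  ⟶  MI  (L0)  txn=BusRdX  M[L0]=90
step 2: P0: store L1 := 85  ⟶  MI  (L1)  txn=BusRdX  M[L1]=40
step 3: P0: load  L0  ⟶  MI  (L0)  txn=∅  M[L0]=90
step 4: P1: store L1 := 72  ⟶  IM  (L1)  txn=BusRdX+Flush  M[L1]=85
step 5: P0: load  L1  ⟶  SS  (L1)  txn=BusRd+Flush  M[L1]=72
step 6: P1: load  L2  ⟶  IE  (L2)  txn=BusRd  M[L2]=0
step 7: P0: store L1 := 93  ⟶  MI  (L1)  txn=BusUpgr  M[L1]=72
step 8: P0: load  L1  ⟶  MI  (L1)  txn=∅  M[L1]=72
step 9: P0: store L2 := 48  ⟶  MI  (L2)  txn=BusRdX  M[L2]=0
step 10: P1: store L1 := 33  ⟶  IM  (L1)  txn=BusRdX+Flush  M[L1]=93
step 11: P1: load  L1  ⟶  IM  (L1)  txn=∅  M[L1]=93
step 12: P1: load  L2  ⟶  SS  (L2)  txn=BusRd+Flush  M[L2]=48
step 13: P0: load  L1  ⟶  SS  (L1)  txn=BusRd+Flush  M[L1]=33
step 14: P1: store L1 := 6  ⟶  IM  (L1)  txn=BusUpgr  M[L1]=33
step 15: P0: store L2 := 71  ⟶  MI  (L2)  txn=BusUpgr  M[L2]=48
step 16: P0: store L0 := 76  ⟶  MI  (L0)  txn=∅  M[L0]=90
step 17: P1: store L1 := 76  ⟶  IM  (L1)  txn=∅  M[L1]=33
step 18: P1: load  L1  ⟶  IM  (L1)  txn=∅  M[L1]=33

invalidations = 3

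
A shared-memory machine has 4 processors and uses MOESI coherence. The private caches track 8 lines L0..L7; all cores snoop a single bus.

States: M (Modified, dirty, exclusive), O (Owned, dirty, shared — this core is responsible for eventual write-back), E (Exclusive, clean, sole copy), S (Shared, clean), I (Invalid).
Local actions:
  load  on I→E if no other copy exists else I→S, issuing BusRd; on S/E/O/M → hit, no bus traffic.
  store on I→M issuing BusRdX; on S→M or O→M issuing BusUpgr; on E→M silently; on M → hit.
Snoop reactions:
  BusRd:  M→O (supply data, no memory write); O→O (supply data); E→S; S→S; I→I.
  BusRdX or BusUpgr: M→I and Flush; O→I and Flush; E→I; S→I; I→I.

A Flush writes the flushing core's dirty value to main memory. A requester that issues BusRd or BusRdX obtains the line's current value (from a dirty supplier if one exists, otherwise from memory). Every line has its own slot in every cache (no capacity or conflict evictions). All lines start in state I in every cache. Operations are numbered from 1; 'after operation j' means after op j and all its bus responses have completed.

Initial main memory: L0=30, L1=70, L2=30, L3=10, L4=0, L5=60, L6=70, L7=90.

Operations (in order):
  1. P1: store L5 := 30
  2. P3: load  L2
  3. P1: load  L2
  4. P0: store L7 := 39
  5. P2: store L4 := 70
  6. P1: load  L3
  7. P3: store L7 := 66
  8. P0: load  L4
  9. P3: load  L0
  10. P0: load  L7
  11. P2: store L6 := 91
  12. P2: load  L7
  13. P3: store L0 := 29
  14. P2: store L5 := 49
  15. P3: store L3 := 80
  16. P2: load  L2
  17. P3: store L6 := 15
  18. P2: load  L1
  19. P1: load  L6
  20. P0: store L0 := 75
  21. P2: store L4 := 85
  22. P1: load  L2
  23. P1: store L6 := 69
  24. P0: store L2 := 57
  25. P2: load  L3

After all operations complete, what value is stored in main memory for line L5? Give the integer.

[1] P1: store L5 := 30 | P0:I, P1:M(30), P2:I, P3:I | bus: BusRdX
[2] P3: load  L2 | P0:I, P1:I, P2:I, P3:E(30) | bus: BusRd
[3] P1: load  L2 | P0:I, P1:S(30), P2:I, P3:S(30) | bus: BusRd
[4] P0: store L7 := 39 | P0:M(39), P1:I, P2:I, P3:I | bus: BusRdX
[5] P2: store L4 := 70 | P0:I, P1:I, P2:M(70), P3:I | bus: BusRdX
[6] P1: load  L3 | P0:I, P1:E(10), P2:I, P3:I | bus: BusRd
[7] P3: store L7 := 66 | P0:I, P1:I, P2:I, P3:M(66) | bus: BusRdX,Flush
[8] P0: load  L4 | P0:S(70), P1:I, P2:O(70), P3:I | bus: BusRd
[9] P3: load  L0 | P0:I, P1:I, P2:I, P3:E(30) | bus: BusRd
[10] P0: load  L7 | P0:S(66), P1:I, P2:I, P3:O(66) | bus: BusRd
[11] P2: store L6 := 91 | P0:I, P1:I, P2:M(91), P3:I | bus: BusRdX
[12] P2: load  L7 | P0:S(66), P1:I, P2:S(66), P3:O(66) | bus: BusRd
[13] P3: store L0 := 29 | P0:I, P1:I, P2:I, P3:M(29) | bus: none
[14] P2: store L5 := 49 | P0:I, P1:I, P2:M(49), P3:I | bus: BusRdX,Flush
[15] P3: store L3 := 80 | P0:I, P1:I, P2:I, P3:M(80) | bus: BusRdX
[16] P2: load  L2 | P0:I, P1:S(30), P2:S(30), P3:S(30) | bus: BusRd
[17] P3: store L6 := 15 | P0:I, P1:I, P2:I, P3:M(15) | bus: BusRdX,Flush
[18] P2: load  L1 | P0:I, P1:I, P2:E(70), P3:I | bus: BusRd
[19] P1: load  L6 | P0:I, P1:S(15), P2:I, P3:O(15) | bus: BusRd
[20] P0: store L0 := 75 | P0:M(75), P1:I, P2:I, P3:I | bus: BusRdX,Flush
[21] P2: store L4 := 85 | P0:I, P1:I, P2:M(85), P3:I | bus: BusUpgr
[22] P1: load  L2 | P0:I, P1:S(30), P2:S(30), P3:S(30) | bus: none
[23] P1: store L6 := 69 | P0:I, P1:M(69), P2:I, P3:I | bus: BusUpgr,Flush
[24] P0: store L2 := 57 | P0:M(57), P1:I, P2:I, P3:I | bus: BusRdX
[25] P2: load  L3 | P0:I, P1:I, P2:S(80), P3:O(80) | bus: BusRd

memory[L5] = 30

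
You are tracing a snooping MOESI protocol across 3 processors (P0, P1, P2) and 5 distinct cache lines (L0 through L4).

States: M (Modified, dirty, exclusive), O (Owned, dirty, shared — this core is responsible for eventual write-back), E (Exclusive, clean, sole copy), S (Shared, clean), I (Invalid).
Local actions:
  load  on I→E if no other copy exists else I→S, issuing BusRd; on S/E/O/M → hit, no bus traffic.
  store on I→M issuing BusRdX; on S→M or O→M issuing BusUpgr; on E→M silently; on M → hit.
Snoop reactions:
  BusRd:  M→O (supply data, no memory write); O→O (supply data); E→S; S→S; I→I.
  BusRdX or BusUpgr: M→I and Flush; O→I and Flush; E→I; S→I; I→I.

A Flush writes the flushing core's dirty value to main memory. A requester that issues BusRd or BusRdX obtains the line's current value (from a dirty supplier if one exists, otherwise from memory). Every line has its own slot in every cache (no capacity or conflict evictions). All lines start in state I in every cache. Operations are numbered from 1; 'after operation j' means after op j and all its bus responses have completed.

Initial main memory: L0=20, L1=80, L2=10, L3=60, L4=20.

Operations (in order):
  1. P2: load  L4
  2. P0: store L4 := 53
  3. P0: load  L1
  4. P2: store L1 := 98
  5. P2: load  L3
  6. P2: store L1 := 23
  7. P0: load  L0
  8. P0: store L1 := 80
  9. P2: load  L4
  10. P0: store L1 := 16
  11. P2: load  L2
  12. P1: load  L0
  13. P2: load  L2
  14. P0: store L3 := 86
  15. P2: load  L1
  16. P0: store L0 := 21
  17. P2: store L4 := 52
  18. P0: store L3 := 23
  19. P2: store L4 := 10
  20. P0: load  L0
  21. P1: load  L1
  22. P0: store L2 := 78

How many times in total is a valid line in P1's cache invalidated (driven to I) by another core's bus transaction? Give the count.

step 1: P2: load  L4  ⟶  IIE  (L4)  txn=BusRd  M[L4]=20
step 2: P0: store L4 := 53  ⟶  MII  (L4)  txn=BusRdX  M[L4]=20
step 3: P0: load  L1  ⟶  EII  (L1)  txn=BusRd  M[L1]=80
step 4: P2: store L1 := 98  ⟶  IIM  (L1)  txn=BusRdX  M[L1]=80
step 5: P2: load  L3  ⟶  IIE  (L3)  txn=BusRd  M[L3]=60
step 6: P2: store L1 := 23  ⟶  IIM  (L1)  txn=∅  M[L1]=80
step 7: P0: load  L0  ⟶  EII  (L0)  txn=BusRd  M[L0]=20
step 8: P0: store L1 := 80  ⟶  MII  (L1)  txn=BusRdX+Flush  M[L1]=23
step 9: P2: load  L4  ⟶  OIS  (L4)  txn=BusRd  M[L4]=20
step 10: P0: store L1 := 16  ⟶  MII  (L1)  txn=∅  M[L1]=23
step 11: P2: load  L2  ⟶  IIE  (L2)  txn=BusRd  M[L2]=10
step 12: P1: load  L0  ⟶  SSI  (L0)  txn=BusRd  M[L0]=20
step 13: P2: load  L2  ⟶  IIE  (L2)  txn=∅  M[L2]=10
step 14: P0: store L3 := 86  ⟶  MII  (L3)  txn=BusRdX  M[L3]=60
step 15: P2: load  L1  ⟶  OIS  (L1)  txn=BusRd  M[L1]=23
step 16: P0: store L0 := 21  ⟶  MII  (L0)  txn=BusUpgr  M[L0]=20
step 17: P2: store L4 := 52  ⟶  IIM  (L4)  txn=BusUpgr+Flush  M[L4]=53
step 18: P0: store L3 := 23  ⟶  MII  (L3)  txn=∅  M[L3]=60
step 19: P2: store L4 := 10  ⟶  IIM  (L4)  txn=∅  M[L4]=53
step 20: P0: load  L0  ⟶  MII  (L0)  txn=∅  M[L0]=20
step 21: P1: load  L1  ⟶  OSS  (L1)  txn=BusRd  M[L1]=23
step 22: P0: store L2 := 78  ⟶  MII  (L2)  txn=BusRdX  M[L2]=10

invalidations = 1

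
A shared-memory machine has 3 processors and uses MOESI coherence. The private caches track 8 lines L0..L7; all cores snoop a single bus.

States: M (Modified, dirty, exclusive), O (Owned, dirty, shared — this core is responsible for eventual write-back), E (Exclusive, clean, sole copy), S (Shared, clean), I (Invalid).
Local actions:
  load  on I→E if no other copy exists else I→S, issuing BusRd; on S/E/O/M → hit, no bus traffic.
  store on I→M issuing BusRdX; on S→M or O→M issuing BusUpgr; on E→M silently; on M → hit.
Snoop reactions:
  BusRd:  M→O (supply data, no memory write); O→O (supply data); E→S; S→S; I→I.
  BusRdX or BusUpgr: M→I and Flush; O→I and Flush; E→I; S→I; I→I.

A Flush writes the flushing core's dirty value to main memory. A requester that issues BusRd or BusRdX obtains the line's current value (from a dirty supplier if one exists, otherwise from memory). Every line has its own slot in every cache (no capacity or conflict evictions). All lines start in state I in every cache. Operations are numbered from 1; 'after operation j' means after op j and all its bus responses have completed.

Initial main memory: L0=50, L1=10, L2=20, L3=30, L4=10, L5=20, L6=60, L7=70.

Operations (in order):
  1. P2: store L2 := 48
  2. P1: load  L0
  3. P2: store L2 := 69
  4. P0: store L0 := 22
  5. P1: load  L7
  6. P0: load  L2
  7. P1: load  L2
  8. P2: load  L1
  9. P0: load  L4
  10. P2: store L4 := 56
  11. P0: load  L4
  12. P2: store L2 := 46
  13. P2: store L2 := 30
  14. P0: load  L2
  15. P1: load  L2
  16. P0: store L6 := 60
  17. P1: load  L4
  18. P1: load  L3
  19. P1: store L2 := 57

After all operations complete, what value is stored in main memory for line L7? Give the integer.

  op1 P2: store L2 := 48 → I/I/M on L2; bus BusRdX; mem=20
  op2 P1: load  L0 → I/E/I on L0; bus BusRd; mem=50
  op3 P2: store L2 := 69 → I/I/M on L2; bus (none); mem=20
  op4 P0: store L0 := 22 → M/I/I on L0; bus BusRdX; mem=50
  op5 P1: load  L7 → I/E/I on L7; bus BusRd; mem=70
  op6 P0: load  L2 → S/I/O on L2; bus BusRd; mem=20
  op7 P1: load  L2 → S/S/O on L2; bus BusRd; mem=20
  op8 P2: load  L1 → I/I/E on L1; bus BusRd; mem=10
  op9 P0: load  L4 → E/I/I on L4; bus BusRd; mem=10
  op10 P2: store L4 := 56 → I/I/M on L4; bus BusRdX; mem=10
  op11 P0: load  L4 → S/I/O on L4; bus BusRd; mem=10
  op12 P2: store L2 := 46 → I/I/M on L2; bus BusUpgr; mem=20
  op13 P2: store L2 := 30 → I/I/M on L2; bus (none); mem=20
  op14 P0: load  L2 → S/I/O on L2; bus BusRd; mem=20
  op15 P1: load  L2 → S/S/O on L2; bus BusRd; mem=20
  op16 P0: store L6 := 60 → M/I/I on L6; bus BusRdX; mem=60
  op17 P1: load  L4 → S/S/O on L4; bus BusRd; mem=10
  op18 P1: load  L3 → I/E/I on L3; bus BusRd; mem=30
  op19 P1: store L2 := 57 → I/M/I on L2; bus BusUpgr Flush; mem=30

memory[L7] = 70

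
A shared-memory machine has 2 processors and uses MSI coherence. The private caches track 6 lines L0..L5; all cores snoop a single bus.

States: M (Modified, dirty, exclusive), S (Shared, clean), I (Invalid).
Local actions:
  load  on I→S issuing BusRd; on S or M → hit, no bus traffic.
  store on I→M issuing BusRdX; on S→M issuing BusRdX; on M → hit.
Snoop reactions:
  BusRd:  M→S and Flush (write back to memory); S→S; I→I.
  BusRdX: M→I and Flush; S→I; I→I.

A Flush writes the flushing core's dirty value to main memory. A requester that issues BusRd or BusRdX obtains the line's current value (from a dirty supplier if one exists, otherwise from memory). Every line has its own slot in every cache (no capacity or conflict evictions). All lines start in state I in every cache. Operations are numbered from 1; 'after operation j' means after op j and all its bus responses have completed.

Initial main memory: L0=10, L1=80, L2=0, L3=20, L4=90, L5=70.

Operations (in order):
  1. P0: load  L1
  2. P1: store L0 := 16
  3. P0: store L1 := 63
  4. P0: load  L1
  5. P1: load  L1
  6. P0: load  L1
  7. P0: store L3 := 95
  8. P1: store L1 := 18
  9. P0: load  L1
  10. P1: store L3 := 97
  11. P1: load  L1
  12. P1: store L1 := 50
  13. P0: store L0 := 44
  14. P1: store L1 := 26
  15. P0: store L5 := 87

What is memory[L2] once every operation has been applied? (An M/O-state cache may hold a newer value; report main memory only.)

  op1 P0: load  L1 → S/I on L1; bus BusRd; mem=80
  op2 P1: store L0 := 16 → I/M on L0; bus BusRdX; mem=10
  op3 P0: store L1 := 63 → M/I on L1; bus BusRdX; mem=80
  op4 P0: load  L1 → M/I on L1; bus (none); mem=80
  op5 P1: load  L1 → S/S on L1; bus BusRd Flush; mem=63
  op6 P0: load  L1 → S/S on L1; bus (none); mem=63
  op7 P0: store L3 := 95 → M/I on L3; bus BusRdX; mem=20
  op8 P1: store L1 := 18 → I/M on L1; bus BusRdX; mem=63
  op9 P0: load  L1 → S/S on L1; bus BusRd Flush; mem=18
  op10 P1: store L3 := 97 → I/M on L3; bus BusRdX Flush; mem=95
  op11 P1: load  L1 → S/S on L1; bus (none); mem=18
  op12 P1: store L1 := 50 → I/M on L1; bus BusRdX; mem=18
  op13 P0: store L0 := 44 → M/I on L0; bus BusRdX Flush; mem=16
  op14 P1: store L1 := 26 → I/M on L1; bus (none); mem=18
  op15 P0: store L5 := 87 → M/I on L5; bus BusRdX; mem=70

memory[L2] = 0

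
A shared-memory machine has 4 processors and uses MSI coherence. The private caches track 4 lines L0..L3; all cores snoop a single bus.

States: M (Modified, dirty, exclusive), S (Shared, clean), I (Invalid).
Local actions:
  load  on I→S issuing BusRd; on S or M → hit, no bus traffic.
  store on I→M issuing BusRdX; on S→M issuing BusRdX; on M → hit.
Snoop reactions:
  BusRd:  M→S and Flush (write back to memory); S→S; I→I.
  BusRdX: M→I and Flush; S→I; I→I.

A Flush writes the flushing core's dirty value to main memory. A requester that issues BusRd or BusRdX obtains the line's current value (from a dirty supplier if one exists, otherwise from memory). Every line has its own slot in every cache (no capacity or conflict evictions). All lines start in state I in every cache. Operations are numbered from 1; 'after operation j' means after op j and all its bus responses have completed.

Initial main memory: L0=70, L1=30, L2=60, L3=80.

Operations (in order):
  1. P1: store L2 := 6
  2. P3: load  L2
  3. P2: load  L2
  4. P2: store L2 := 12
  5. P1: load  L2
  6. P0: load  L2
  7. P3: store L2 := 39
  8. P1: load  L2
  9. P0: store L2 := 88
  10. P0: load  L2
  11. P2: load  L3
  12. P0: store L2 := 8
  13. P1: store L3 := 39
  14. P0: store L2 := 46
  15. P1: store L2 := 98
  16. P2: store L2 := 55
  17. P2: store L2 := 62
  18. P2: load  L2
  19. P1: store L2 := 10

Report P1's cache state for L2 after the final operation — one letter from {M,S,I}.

  op1 P1: store L2 := 6 → I/M/I/I on L2; bus BusRdX; mem=60
  op2 P3: load  L2 → I/S/I/S on L2; bus BusRd Flush; mem=6
  op3 P2: load  L2 → I/S/S/S on L2; bus BusRd; mem=6
  op4 P2: store L2 := 12 → I/I/M/I on L2; bus BusRdX; mem=6
  op5 P1: load  L2 → I/S/S/I on L2; bus BusRd Flush; mem=12
  op6 P0: load  L2 → S/S/S/I on L2; bus BusRd; mem=12
  op7 P3: store L2 := 39 → I/I/I/M on L2; bus BusRdX; mem=12
  op8 P1: load  L2 → I/S/I/S on L2; bus BusRd Flush; mem=39
  op9 P0: store L2 := 88 → M/I/I/I on L2; bus BusRdX; mem=39
  op10 P0: load  L2 → M/I/I/I on L2; bus (none); mem=39
  op11 P2: load  L3 → I/I/S/I on L3; bus BusRd; mem=80
  op12 P0: store L2 := 8 → M/I/I/I on L2; bus (none); mem=39
  op13 P1: store L3 := 39 → I/M/I/I on L3; bus BusRdX; mem=80
  op14 P0: store L2 := 46 → M/I/I/I on L2; bus (none); mem=39
  op15 P1: store L2 := 98 → I/M/I/I on L2; bus BusRdX Flush; mem=46
  op16 P2: store L2 := 55 → I/I/M/I on L2; bus BusRdX Flush; mem=98
  op17 P2: store L2 := 62 → I/I/M/I on L2; bus (none); mem=98
  op18 P2: load  L2 → I/I/M/I on L2; bus (none); mem=98
  op19 P1: store L2 := 10 → I/M/I/I on L2; bus BusRdX Flush; mem=62

state = M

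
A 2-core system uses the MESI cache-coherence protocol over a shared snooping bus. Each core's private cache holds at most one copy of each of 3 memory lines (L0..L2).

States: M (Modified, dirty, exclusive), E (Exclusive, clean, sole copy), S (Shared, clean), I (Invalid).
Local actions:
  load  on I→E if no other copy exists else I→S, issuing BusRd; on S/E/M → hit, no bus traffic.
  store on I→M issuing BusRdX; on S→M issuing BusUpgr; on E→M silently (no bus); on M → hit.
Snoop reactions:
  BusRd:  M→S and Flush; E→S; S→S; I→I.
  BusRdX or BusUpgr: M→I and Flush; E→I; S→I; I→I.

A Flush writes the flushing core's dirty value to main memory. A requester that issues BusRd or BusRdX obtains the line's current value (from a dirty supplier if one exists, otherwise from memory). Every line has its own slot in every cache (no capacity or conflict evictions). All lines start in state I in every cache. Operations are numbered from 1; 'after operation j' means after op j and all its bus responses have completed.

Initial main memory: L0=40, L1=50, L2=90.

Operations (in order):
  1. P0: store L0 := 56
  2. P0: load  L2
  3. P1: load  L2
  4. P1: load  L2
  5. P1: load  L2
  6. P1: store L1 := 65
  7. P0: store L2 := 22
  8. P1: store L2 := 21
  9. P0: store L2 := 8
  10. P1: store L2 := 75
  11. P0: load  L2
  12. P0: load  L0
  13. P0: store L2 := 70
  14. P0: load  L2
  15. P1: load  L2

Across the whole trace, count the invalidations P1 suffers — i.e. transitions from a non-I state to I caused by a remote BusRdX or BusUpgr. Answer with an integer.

[1] P0: store L0 := 56 | P0:M(56), P1:I | bus: BusRdX
[2] P0: load  L2 | P0:E(90), P1:I | bus: BusRd
[3] P1: load  L2 | P0:S(90), P1:S(90) | bus: BusRd
[4] P1: load  L2 | P0:S(90), P1:S(90) | bus: none
[5] P1: load  L2 | P0:S(90), P1:S(90) | bus: none
[6] P1: store L1 := 65 | P0:I, P1:M(65) | bus: BusRdX
[7] P0: store L2 := 22 | P0:M(22), P1:I | bus: BusUpgr
[8] P1: store L2 := 21 | P0:I, P1:M(21) | bus: BusRdX,Flush
[9] P0: store L2 := 8 | P0:M(8), P1:I | bus: BusRdX,Flush
[10] P1: store L2 := 75 | P0:I, P1:M(75) | bus: BusRdX,Flush
[11] P0: load  L2 | P0:S(75), P1:S(75) | bus: BusRd,Flush
[12] P0: load  L0 | P0:M(56), P1:I | bus: none
[13] P0: store L2 := 70 | P0:M(70), P1:I | bus: BusUpgr
[14] P0: load  L2 | P0:M(70), P1:I | bus: none
[15] P1: load  L2 | P0:S(70), P1:S(70) | bus: BusRd,Flush

invalidations = 3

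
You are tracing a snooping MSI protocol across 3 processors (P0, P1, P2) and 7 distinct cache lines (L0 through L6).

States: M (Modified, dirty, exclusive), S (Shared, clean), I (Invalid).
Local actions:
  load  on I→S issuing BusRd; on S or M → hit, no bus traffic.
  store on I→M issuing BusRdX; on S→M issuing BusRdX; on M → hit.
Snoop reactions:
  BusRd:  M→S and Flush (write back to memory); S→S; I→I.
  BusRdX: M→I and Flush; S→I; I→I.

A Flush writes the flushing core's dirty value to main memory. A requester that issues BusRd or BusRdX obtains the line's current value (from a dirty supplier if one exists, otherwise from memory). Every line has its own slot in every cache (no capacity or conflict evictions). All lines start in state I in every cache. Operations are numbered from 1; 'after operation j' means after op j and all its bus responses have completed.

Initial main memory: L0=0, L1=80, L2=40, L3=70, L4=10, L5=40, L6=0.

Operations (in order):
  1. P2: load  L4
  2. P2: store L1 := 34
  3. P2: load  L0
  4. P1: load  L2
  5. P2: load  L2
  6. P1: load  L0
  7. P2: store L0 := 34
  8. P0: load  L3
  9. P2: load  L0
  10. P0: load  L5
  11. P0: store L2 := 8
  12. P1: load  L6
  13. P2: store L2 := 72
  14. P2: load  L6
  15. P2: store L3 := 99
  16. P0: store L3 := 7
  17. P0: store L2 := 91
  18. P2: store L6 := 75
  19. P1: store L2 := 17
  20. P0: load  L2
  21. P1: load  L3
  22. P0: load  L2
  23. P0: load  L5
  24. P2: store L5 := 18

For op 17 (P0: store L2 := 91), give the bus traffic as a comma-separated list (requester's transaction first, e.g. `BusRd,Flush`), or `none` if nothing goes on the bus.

bus = BusRdX,Flush

step 1: P2: load  L4  ⟶  IIS  (L4)  txn=BusRd  M[L4]=10
step 2: P2: store L1 := 34  ⟶  IIM  (L1)  txn=BusRdX  M[L1]=80
step 3: P2: load  L0  ⟶  IIS  (L0)  txn=BusRd  M[L0]=0
step 4: P1: load  L2  ⟶  ISI  (L2)  txn=BusRd  M[L2]=40
step 5: P2: load  L2  ⟶  ISS  (L2)  txn=BusRd  M[L2]=40
step 6: P1: load  L0  ⟶  ISS  (L0)  txn=BusRd  M[L0]=0
step 7: P2: store L0 := 34  ⟶  IIM  (L0)  txn=BusRdX  M[L0]=0
step 8: P0: load  L3  ⟶  SII  (L3)  txn=BusRd  M[L3]=70
step 9: P2: load  L0  ⟶  IIM  (L0)  txn=∅  M[L0]=0
step 10: P0: load  L5  ⟶  SII  (L5)  txn=BusRd  M[L5]=40
step 11: P0: store L2 := 8  ⟶  MII  (L2)  txn=BusRdX  M[L2]=40
step 12: P1: load  L6  ⟶  ISI  (L6)  txn=BusRd  M[L6]=0
step 13: P2: store L2 := 72  ⟶  IIM  (L2)  txn=BusRdX+Flush  M[L2]=8
step 14: P2: load  L6  ⟶  ISS  (L6)  txn=BusRd  M[L6]=0
step 15: P2: store L3 := 99  ⟶  IIM  (L3)  txn=BusRdX  M[L3]=70
step 16: P0: store L3 := 7  ⟶  MII  (L3)  txn=BusRdX+Flush  M[L3]=99
step 17: P0: store L2 := 91  ⟶  MII  (L2)  txn=BusRdX+Flush  M[L2]=72
step 18: P2: store L6 := 75  ⟶  IIM  (L6)  txn=BusRdX  M[L6]=0
step 19: P1: store L2 := 17  ⟶  IMI  (L2)  txn=BusRdX+Flush  M[L2]=91
step 20: P0: load  L2  ⟶  SSI  (L2)  txn=BusRd+Flush  M[L2]=17
step 21: P1: load  L3  ⟶  SSI  (L3)  txn=BusRd+Flush  M[L3]=7
step 22: P0: load  L2  ⟶  SSI  (L2)  txn=∅  M[L2]=17
step 23: P0: load  L5  ⟶  SII  (L5)  txn=∅  M[L5]=40
step 24: P2: store L5 := 18  ⟶  IIM  (L5)  txn=BusRdX  M[L5]=40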